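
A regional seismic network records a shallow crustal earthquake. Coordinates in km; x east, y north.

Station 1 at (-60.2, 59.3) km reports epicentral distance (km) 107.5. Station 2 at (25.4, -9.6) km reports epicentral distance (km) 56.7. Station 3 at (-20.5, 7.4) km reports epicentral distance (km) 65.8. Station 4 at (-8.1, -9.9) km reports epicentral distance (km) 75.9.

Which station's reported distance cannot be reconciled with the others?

Station 3

Solve using three stations at a time. Using Station 1, Station 2, Station 4 (subtract circle equations pairwise → linear system) gives (x, y) ≈ (46.2, 43.3).
Distances from that point to each station vs reported:
  Station 1: calculated 107.6 vs reported 107.5 → residual 0.1 km
  Station 2: calculated 56.8 vs reported 56.7 → residual 0.1 km
  Station 3: calculated 75.7 vs reported 65.8 → residual 9.9 km
  Station 4: calculated 76.0 vs reported 75.9 → residual 0.1 km
Station 1, Station 2, Station 4 are mutually consistent (residuals ≈ 0); Station 3 is off by 9.9 km.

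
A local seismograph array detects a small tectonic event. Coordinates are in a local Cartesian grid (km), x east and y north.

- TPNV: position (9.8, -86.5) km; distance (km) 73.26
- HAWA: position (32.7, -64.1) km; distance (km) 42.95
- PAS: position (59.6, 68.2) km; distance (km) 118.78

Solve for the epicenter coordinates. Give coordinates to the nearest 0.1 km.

73.2 km east, -49.8 km north

Circle about each station: (x − 9.8)² + (y + 86.5)² = 73.26²; (x − 32.7)² + (y + 64.1)² = 42.95²; (x − 59.6)² + (y − 68.2)² = 118.78².
Subtracting the TPNV equation from the HAWA and PAS equations removes the quadratic terms:
45.8 x + 44.8 y = 1122.14
99.6 x + 309.4 y = -8116.55
Solving the 2×2 system: x ≈ 73.2, y ≈ -49.8 km.
Check against TPNV (with the unrounded x, y): √((x − 9.8)²+(y + 86.5)²) = 73.27 ≈ 73.26 km. ✓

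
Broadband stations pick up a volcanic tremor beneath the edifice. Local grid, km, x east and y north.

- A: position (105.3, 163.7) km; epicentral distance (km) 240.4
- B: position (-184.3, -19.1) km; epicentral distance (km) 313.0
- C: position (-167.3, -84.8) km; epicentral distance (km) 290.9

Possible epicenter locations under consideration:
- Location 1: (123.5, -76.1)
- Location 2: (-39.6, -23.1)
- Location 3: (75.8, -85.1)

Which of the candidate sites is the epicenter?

Location 1

For each candidate, compare |candidate − station| to the reported distance:
Location 1: residuals A 0.1, B 0.0, C 0.0 → max 0.1 km
Location 2: residuals A 4.0, B 168.2, C 149.1 → max 168.2 km
Location 3: residuals A 10.1, B 44.7, C 47.8 → max 47.8 km
Only Location 1 has all residuals ≈ 0.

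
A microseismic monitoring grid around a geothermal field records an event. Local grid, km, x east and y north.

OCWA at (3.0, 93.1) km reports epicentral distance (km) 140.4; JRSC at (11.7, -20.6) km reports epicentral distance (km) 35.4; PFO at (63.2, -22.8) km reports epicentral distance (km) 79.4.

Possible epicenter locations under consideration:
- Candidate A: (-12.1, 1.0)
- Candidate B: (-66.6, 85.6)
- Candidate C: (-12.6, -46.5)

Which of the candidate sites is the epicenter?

For each candidate, compare |candidate − station| to the reported distance:
Candidate A: residuals OCWA 47.1, JRSC 3.3, PFO 0.4 → max 47.1 km
Candidate B: residuals OCWA 70.4, JRSC 96.5, PFO 89.7 → max 96.5 km
Candidate C: residuals OCWA 0.1, JRSC 0.1, PFO 0.0 → max 0.1 km
Only Candidate C has all residuals ≈ 0.

Candidate C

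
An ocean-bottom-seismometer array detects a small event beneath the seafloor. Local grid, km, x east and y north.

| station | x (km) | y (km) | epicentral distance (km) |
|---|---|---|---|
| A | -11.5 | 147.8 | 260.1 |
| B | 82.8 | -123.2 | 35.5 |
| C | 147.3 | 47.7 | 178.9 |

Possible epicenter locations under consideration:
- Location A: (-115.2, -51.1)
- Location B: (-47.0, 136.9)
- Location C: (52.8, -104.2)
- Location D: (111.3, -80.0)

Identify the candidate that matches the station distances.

Location C

For each candidate, compare |candidate − station| to the reported distance:
Location A: residuals A 35.8, B 175.2, C 101.6 → max 175.2 km
Location B: residuals A 223.0, B 255.2, C 34.9 → max 255.2 km
Location C: residuals A 0.0, B 0.0, C 0.0 → max 0.0 km
Location D: residuals A 1.3, B 16.3, C 46.2 → max 46.2 km
Only Location C has all residuals ≈ 0.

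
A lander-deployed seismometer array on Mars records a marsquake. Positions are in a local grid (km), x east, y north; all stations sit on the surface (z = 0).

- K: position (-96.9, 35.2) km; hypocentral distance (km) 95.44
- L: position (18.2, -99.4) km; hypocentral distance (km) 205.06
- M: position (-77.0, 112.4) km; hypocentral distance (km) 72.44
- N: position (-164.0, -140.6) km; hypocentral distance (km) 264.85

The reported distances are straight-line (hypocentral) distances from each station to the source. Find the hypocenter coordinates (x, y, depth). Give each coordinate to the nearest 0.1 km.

Each station gives a sphere (x−x_i)² + (y−y_i)² + z² = d_i² (stations at z=0).
Subtracting the K sphere from L and M: z² cancels, leaving linear equations in x and y:
230.2 x − 269.2 y = -33357.86
39.8 x + 154.4 y = 11795.35
Solving: x ≈ -42.699, y ≈ 87.401 km (keep extra digits for the depth step; rounded: -42.7, 87.4).
Then from the K sphere: z² = 95.44² − (x + 96.9)² − (y − 35.2)² with x = -42.699, y = 87.401, so z ≈ 58.703 ≈ 58.7 km.
Check against N (with the unrounded solution): distance 264.85 ≈ 264.85 km. ✓

x ≈ -42.7 km, y ≈ 87.4 km, depth ≈ 58.7 km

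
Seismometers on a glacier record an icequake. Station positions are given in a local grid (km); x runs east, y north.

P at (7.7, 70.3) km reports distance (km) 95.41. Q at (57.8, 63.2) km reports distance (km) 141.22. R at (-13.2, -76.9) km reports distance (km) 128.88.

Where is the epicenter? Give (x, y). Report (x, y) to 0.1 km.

Circle about each station: (x − 7.7)² + (y − 70.3)² = 95.41²; (x − 57.8)² + (y − 63.2)² = 141.22²; (x + 13.2)² + (y + 76.9)² = 128.88².
Subtracting the P equation from the Q and R equations removes the quadratic terms:
100.2 x − 14.2 y = -8506.32
-41.8 x − 294.4 y = -6420.52
Solving the 2×2 system: x ≈ -80.2, y ≈ 33.2 km.
Check against P (with the unrounded x, y): √((x − 7.7)²+(y − 70.3)²) = 95.40 ≈ 95.41 km. ✓

x ≈ -80.2 km, y ≈ 33.2 km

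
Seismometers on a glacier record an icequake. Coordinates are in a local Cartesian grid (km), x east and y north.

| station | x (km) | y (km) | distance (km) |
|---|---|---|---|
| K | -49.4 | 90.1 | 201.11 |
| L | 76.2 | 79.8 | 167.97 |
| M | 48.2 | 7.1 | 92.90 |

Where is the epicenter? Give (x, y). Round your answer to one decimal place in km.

Circle about each station: (x + 49.4)² + (y − 90.1)² = 201.11²; (x − 76.2)² + (y − 79.8)² = 167.97²; (x − 48.2)² + (y − 7.1)² = 92.90².
Subtracting the K equation from the L and M equations removes the quadratic terms:
251.2 x − 20.6 y = 13847.42
195.2 x − 166.0 y = 23630.10
Solving the 2×2 system: x ≈ 48.1, y ≈ -85.8 km.
Check against K (with the unrounded x, y): √((x + 49.4)²+(y − 90.1)²) = 201.11 ≈ 201.11 km. ✓

(48.1, -85.8)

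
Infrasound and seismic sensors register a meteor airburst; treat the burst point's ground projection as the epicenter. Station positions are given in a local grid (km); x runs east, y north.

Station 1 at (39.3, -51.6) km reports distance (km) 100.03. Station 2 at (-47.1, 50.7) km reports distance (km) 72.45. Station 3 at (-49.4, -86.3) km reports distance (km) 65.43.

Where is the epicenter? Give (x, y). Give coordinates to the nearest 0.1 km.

x ≈ -56.0 km, y ≈ -21.2 km

Circle about each station: (x − 39.3)² + (y + 51.6)² = 100.03²; (x + 47.1)² + (y − 50.7)² = 72.45²; (x + 49.4)² + (y + 86.3)² = 65.43².
Subtracting the Station 1 equation from the Station 2 and Station 3 equations removes the quadratic terms:
-172.8 x + 204.6 y = 5338.85
-177.4 x − 69.4 y = 11405.92
Solving the 2×2 system: x ≈ -56.0, y ≈ -21.2 km.
Check against Station 1 (with the unrounded x, y): √((x − 39.3)²+(y + 51.6)²) = 100.03 ≈ 100.03 km. ✓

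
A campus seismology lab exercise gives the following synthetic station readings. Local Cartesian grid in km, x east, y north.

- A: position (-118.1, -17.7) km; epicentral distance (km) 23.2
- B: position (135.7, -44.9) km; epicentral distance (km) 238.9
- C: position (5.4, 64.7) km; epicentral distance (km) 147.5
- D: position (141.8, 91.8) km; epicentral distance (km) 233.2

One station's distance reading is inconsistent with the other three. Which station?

D

Solve using three stations at a time. Using A, B, C (subtract circle equations pairwise → linear system) gives (x, y) ≈ (-103.0, -35.3).
Distances from that point to each station vs reported:
  A: calculated 23.2 vs reported 23.2 → residual 0.0 km
  B: calculated 238.9 vs reported 238.9 → residual 0.0 km
  C: calculated 147.5 vs reported 147.5 → residual 0.0 km
  D: calculated 275.8 vs reported 233.2 → residual 42.6 km
A, B, C are mutually consistent (residuals ≈ 0); D is off by 42.6 km.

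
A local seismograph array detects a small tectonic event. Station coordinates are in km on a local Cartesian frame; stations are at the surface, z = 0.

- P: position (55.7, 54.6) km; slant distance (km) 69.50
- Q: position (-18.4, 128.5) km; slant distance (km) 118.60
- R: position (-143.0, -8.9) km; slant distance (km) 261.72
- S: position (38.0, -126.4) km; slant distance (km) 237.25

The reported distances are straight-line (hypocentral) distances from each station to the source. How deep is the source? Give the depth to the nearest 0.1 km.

Each station gives a sphere (x−x_i)² + (y−y_i)² + z² = d_i² (stations at z=0).
Subtracting the P sphere from Q and R: z² cancels, leaving linear equations in x and y:
-148.2 x + 147.8 y = 1531.45
-397.4 x − 127.0 y = -49222.55
Solving: x ≈ 91.295, y ≈ 101.904 km (keep extra digits for the depth step; rounded: 91.3, 101.9).
Then from the P sphere: z² = 69.50² − (x − 55.7)² − (y − 54.6)² with x = 91.295, y = 101.904, so z ≈ 36.408 ≈ 36.4 km.

36.4 km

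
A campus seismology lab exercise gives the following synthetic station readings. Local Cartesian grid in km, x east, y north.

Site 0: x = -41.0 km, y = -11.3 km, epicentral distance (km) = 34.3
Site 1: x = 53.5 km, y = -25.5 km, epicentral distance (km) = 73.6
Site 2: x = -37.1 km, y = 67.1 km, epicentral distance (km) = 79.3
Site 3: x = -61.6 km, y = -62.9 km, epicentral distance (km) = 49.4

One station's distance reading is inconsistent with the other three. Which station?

Site 2

Solve using three stations at a time. Using Site 0, Site 1, Site 3 (subtract circle equations pairwise → linear system) gives (x, y) ≈ (-19.1, -37.7).
Distances from that point to each station vs reported:
  Site 0: calculated 34.3 vs reported 34.3 → residual 0.0 km
  Site 1: calculated 73.6 vs reported 73.6 → residual 0.0 km
  Site 2: calculated 106.3 vs reported 79.3 → residual 27.0 km
  Site 3: calculated 49.4 vs reported 49.4 → residual 0.0 km
Site 0, Site 1, Site 3 are mutually consistent (residuals ≈ 0); Site 2 is off by 27.0 km.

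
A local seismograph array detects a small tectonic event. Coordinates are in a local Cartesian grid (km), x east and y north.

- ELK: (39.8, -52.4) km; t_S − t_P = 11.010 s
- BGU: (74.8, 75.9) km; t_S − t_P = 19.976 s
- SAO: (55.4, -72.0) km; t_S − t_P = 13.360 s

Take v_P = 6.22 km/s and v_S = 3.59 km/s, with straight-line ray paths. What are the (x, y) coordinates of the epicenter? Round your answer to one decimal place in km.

x ≈ -52.3 km, y ≈ -36.4 km

Distance from S−P lag: d = Δt · v_P v_S / (v_P − v_S) = Δt · (6.22·3.59)/(6.22−3.59) ≈ 8.4904·Δt.
So d_ELK = 93.48, d_BGU = 169.60, d_SAO = 113.43 km.
Circle about each station: (x − 39.8)² + (y + 52.4)² = 93.48²; (x − 74.8)² + (y − 75.9)² = 169.60²; (x − 55.4)² + (y + 72.0)² = 113.43².
Subtracting the ELK equation from the BGU and SAO equations removes the quadratic terms:
70.0 x + 256.6 y = -12999.60
31.2 x − 39.2 y = -204.49
Solving the 2×2 system: x ≈ -52.3, y ≈ -36.4 km.
Check against ELK (with the unrounded x, y): √((x − 39.8)²+(y + 52.4)²) = 93.46 ≈ 93.48 km. ✓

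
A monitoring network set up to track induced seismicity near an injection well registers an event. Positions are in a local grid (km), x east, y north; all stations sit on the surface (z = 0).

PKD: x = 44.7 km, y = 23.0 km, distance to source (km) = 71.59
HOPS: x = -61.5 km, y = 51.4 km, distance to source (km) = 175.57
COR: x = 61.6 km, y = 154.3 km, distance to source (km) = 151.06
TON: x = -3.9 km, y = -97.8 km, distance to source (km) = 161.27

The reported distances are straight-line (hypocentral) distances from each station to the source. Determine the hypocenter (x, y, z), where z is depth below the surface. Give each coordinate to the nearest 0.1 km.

(106.5, 14.4, 35.1)

Each station gives a sphere (x−x_i)² + (y−y_i)² + z² = d_i² (stations at z=0).
Subtracting the PKD sphere from HOPS and COR: z² cancels, leaving linear equations in x and y:
-212.4 x + 56.8 y = -21802.58
33.8 x + 262.6 y = 7381.96
Solving: x ≈ 106.500, y ≈ 14.403 km (keep extra digits for the depth step; rounded: 106.5, 14.4).
Then from the PKD sphere: z² = 71.59² − (x − 44.7)² − (y − 23.0)² with x = 106.500, y = 14.403, so z ≈ 35.100 ≈ 35.1 km.
Check against TON (with the unrounded solution): distance 161.28 ≈ 161.27 km. ✓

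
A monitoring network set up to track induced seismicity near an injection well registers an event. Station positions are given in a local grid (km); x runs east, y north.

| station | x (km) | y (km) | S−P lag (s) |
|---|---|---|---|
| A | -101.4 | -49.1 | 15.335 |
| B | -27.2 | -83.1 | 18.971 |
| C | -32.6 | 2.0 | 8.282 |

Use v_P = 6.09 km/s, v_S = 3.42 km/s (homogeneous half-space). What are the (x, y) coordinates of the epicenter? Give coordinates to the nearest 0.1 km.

-56.8 km east, 61.9 km north

Distance from S−P lag: d = Δt · v_P v_S / (v_P − v_S) = Δt · (6.09·3.42)/(6.09−3.42) ≈ 7.8007·Δt.
So d_A = 119.62, d_B = 147.99, d_C = 64.61 km.
Circle about each station: (x + 101.4)² + (y + 49.1)² = 119.62²; (x + 27.2)² + (y + 83.1)² = 147.99²; (x + 32.6)² + (y − 2.0)² = 64.61².
Subtracting pairs of circle equations eliminates x²+y² and gives linear equations (the radical axes):
148.4 x − 68.0 y = -12639.42
137.6 x + 102.2 y = -1491.52
Solving the 2×2 system: x ≈ -56.8, y ≈ 61.9 km.
Check against A (with the unrounded x, y): √((x + 101.4)²+(y + 49.1)²) = 119.62 ≈ 119.62 km. ✓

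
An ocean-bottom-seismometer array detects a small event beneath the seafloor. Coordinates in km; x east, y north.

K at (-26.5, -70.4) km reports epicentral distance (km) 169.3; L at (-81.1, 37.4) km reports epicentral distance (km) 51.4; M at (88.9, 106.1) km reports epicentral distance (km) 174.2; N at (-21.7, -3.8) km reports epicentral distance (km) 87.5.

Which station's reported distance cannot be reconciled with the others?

Solve using three stations at a time. Using K, L, M (subtract circle equations pairwise → linear system) gives (x, y) ≈ (-84.4, 88.7).
Distances from that point to each station vs reported:
  K: calculated 169.3 vs reported 169.3 → residual 0.0 km
  L: calculated 51.4 vs reported 51.4 → residual 0.0 km
  M: calculated 174.2 vs reported 174.2 → residual 0.0 km
  N: calculated 111.7 vs reported 87.5 → residual 24.2 km
K, L, M are mutually consistent (residuals ≈ 0); N is off by 24.2 km.

N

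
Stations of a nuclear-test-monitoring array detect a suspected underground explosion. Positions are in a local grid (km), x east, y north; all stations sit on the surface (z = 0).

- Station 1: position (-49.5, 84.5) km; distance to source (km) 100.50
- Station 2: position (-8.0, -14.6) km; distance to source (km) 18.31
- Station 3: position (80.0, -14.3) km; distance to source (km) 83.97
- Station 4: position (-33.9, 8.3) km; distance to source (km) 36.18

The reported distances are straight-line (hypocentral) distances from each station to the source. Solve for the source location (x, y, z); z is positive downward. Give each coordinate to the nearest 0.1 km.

(-2.2, -3.2, 13.1)

Each station gives a sphere (x−x_i)² + (y−y_i)² + z² = d_i² (stations at z=0).
Subtracting the Station 1 sphere from Station 2 and Station 3: z² cancels, leaving linear equations in x and y:
83.0 x − 198.2 y = 451.65
259.0 x − 197.6 y = 63.28
Solving: x ≈ -2.196, y ≈ -3.198 km (keep extra digits for the depth step; rounded: -2.2, -3.2).
Then from the Station 1 sphere: z² = 100.50² − (x + 49.5)² − (y − 84.5)² with x = -2.196, y = -3.198, so z ≈ 13.101 ≈ 13.1 km.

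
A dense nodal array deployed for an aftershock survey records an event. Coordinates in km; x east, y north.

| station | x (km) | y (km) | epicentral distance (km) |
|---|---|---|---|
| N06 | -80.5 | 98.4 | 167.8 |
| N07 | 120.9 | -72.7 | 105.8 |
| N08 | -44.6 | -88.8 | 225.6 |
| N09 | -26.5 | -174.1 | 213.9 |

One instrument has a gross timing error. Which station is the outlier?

N08

Solve using three stations at a time. Using N06, N07, N09 (subtract circle equations pairwise → linear system) gives (x, y) ≈ (66.9, 18.3).
Distances from that point to each station vs reported:
  N06: calculated 167.8 vs reported 167.8 → residual 0.0 km
  N07: calculated 105.8 vs reported 105.8 → residual 0.0 km
  N08: calculated 154.6 vs reported 225.6 → residual 71.0 km
  N09: calculated 213.9 vs reported 213.9 → residual 0.0 km
N06, N07, N09 are mutually consistent (residuals ≈ 0); N08 is off by 71.0 km.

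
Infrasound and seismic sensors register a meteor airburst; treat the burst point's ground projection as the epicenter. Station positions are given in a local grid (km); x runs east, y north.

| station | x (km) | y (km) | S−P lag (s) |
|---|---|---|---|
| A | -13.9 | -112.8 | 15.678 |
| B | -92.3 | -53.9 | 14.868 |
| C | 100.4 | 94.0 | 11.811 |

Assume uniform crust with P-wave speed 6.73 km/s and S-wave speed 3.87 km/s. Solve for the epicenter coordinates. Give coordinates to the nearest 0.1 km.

Distance from S−P lag: d = Δt · v_P v_S / (v_P − v_S) = Δt · (6.73·3.87)/(6.73−3.87) ≈ 9.1067·Δt.
So d_A = 142.77, d_B = 135.40, d_C = 107.56 km.
Circle about each station: (x + 13.9)² + (y + 112.8)² = 142.77²; (x + 92.3)² + (y + 53.9)² = 135.40²; (x − 100.4)² + (y − 94.0)² = 107.56².
Subtracting the A equation from the B and C equations removes the quadratic terms:
-156.8 x + 117.8 y = 557.56
228.6 x + 413.6 y = 14813.23
Solving the 2×2 system: x ≈ 16.5, y ≈ 26.7 km.

16.5 km east, 26.7 km north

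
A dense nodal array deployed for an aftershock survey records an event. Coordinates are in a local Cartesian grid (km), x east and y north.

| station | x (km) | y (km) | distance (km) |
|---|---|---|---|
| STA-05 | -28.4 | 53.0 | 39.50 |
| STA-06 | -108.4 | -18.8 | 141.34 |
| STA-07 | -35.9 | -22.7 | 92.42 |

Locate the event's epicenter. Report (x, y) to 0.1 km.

Circle about each station: (x + 28.4)² + (y − 53.0)² = 39.50²; (x + 108.4)² + (y + 18.8)² = 141.34²; (x + 35.9)² + (y + 22.7)² = 92.42².
Subtracting the STA-05 equation from the STA-06 and STA-07 equations removes the quadratic terms:
-160.0 x − 143.6 y = -9928.31
-15.0 x − 151.4 y = -8792.67
Solving the 2×2 system: x ≈ 10.9, y ≈ 57.0 km.

10.9 km east, 57.0 km north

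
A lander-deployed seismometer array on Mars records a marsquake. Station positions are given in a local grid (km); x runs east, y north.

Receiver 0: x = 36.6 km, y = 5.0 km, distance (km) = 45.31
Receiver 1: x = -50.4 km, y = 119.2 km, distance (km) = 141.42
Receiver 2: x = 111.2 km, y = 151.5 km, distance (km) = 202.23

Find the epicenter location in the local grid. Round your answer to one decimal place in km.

-4.3 km east, -14.5 km north

Circle about each station: (x − 36.6)² + (y − 5.0)² = 45.31²; (x + 50.4)² + (y − 119.2)² = 141.42²; (x − 111.2)² + (y − 151.5)² = 202.23².
Subtracting the Receiver 0 equation from the Receiver 1 and Receiver 2 equations removes the quadratic terms:
-174.0 x + 228.4 y = -2562.38
149.2 x + 293.0 y = -4890.85
Solving the 2×2 system: x ≈ -4.3, y ≈ -14.5 km.
Check against Receiver 0 (with the unrounded x, y): √((x − 36.6)²+(y − 5.0)²) = 45.32 ≈ 45.31 km. ✓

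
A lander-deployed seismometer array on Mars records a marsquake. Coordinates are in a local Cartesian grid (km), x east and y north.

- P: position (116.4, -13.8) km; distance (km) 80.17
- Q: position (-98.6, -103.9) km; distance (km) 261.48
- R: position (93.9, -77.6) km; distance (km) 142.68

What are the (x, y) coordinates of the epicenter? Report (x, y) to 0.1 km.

Circle about each station: (x − 116.4)² + (y + 13.8)² = 80.17²; (x + 98.6)² + (y + 103.9)² = 261.48²; (x − 93.9)² + (y + 77.6)² = 142.68².
Subtracting pairs of circle equations eliminates x²+y² and gives linear equations (the radical axes):
-430.0 x − 180.2 y = -55166.79
-45.0 x − 127.6 y = -12830.78
Solving the 2×2 system: x ≈ 101.1, y ≈ 64.9 km.

101.1 km east, 64.9 km north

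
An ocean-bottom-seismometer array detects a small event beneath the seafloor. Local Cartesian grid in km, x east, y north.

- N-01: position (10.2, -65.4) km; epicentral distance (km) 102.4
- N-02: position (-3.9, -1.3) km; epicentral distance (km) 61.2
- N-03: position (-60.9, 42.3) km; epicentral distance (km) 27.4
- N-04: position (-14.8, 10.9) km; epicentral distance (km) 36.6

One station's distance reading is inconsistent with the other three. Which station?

Solve using three stations at a time. Using N-01, N-03, N-04 (subtract circle equations pairwise → linear system) gives (x, y) ≈ (-50.9, 16.7).
Distances from that point to each station vs reported:
  N-01: calculated 102.4 vs reported 102.4 → residual 0.0 km
  N-02: calculated 50.4 vs reported 61.2 → residual 10.8 km
  N-03: calculated 27.4 vs reported 27.4 → residual 0.0 km
  N-04: calculated 36.6 vs reported 36.6 → residual 0.0 km
N-01, N-03, N-04 are mutually consistent (residuals ≈ 0); N-02 is off by 10.8 km.

N-02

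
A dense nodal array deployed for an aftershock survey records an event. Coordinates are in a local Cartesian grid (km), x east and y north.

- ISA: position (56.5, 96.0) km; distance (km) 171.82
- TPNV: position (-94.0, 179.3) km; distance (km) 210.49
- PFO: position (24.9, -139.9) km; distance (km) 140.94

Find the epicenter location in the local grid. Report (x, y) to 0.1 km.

x ≈ -61.7 km, y ≈ -28.7 km

Circle about each station: (x − 56.5)² + (y − 96.0)² = 171.82²; (x + 94.0)² + (y − 179.3)² = 210.49²; (x − 24.9)² + (y + 139.9)² = 140.94².
Subtracting the ISA equation from the TPNV and PFO equations removes the quadratic terms:
-301.0 x + 166.6 y = 13792.31
-63.2 x − 471.8 y = 17441.80
Solving the 2×2 system: x ≈ -61.7, y ≈ -28.7 km.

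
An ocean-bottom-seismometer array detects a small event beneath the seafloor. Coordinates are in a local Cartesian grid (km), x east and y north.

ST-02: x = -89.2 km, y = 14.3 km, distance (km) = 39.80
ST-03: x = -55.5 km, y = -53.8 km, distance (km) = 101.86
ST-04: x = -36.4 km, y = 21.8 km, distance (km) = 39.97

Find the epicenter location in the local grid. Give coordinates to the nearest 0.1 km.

Circle about each station: (x + 89.2)² + (y − 14.3)² = 39.80²; (x + 55.5)² + (y + 53.8)² = 101.86²; (x + 36.4)² + (y − 21.8)² = 39.97².
Subtracting the ST-02 equation from the ST-03 and ST-04 equations removes the quadratic terms:
67.4 x − 136.2 y = -10977.86
105.6 x + 15.0 y = -6374.49
Solving the 2×2 system: x ≈ -67.1, y ≈ 47.4 km.

-67.1 km east, 47.4 km north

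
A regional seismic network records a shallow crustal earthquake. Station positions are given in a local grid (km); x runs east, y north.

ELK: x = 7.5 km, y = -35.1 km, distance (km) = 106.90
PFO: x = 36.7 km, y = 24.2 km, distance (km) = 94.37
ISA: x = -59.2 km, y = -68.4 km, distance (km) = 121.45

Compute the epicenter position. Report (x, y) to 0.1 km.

x ≈ -53.2 km, y ≈ 52.9 km

Circle about each station: (x − 7.5)² + (y + 35.1)² = 106.90²; (x − 36.7)² + (y − 24.2)² = 94.37²; (x + 59.2)² + (y + 68.4)² = 121.45².
Subtracting pairs of circle equations eliminates x²+y² and gives linear equations (the radical axes):
58.4 x + 118.6 y = 3166.18
-133.4 x − 66.6 y = 3572.45
Solving the 2×2 system: x ≈ -53.2, y ≈ 52.9 km.
Check against ELK (with the unrounded x, y): √((x − 7.5)²+(y + 35.1)²) = 106.88 ≈ 106.90 km. ✓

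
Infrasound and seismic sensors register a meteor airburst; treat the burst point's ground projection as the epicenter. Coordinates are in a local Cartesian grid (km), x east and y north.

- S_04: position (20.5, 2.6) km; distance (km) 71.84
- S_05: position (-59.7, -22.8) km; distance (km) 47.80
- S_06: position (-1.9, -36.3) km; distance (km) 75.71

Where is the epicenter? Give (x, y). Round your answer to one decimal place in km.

Circle about each station: (x − 20.5)² + (y − 2.6)² = 71.84²; (x + 59.7)² + (y + 22.8)² = 47.80²; (x + 1.9)² + (y + 36.3)² = 75.71².
Subtracting the S_04 equation from the S_05 and S_06 equations removes the quadratic terms:
-160.4 x − 50.8 y = 6533.07
-44.8 x − 77.8 y = 323.27
Solving the 2×2 system: x ≈ -48.2, y ≈ 23.6 km.

-48.2 km east, 23.6 km north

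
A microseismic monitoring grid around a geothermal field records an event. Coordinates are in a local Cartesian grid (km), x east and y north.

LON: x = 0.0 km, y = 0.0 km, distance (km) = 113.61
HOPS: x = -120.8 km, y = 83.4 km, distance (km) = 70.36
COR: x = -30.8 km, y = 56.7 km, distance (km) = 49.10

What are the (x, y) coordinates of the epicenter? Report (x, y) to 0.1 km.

Circle about each station: x² + y² = 113.61²; (x + 120.8)² + (y − 83.4)² = 70.36²; (x + 30.8)² + (y − 56.7)² = 49.10².
Subtracting pairs of circle equations eliminates x²+y² and gives linear equations (the radical axes):
-241.6 x + 166.8 y = 29504.90
-61.6 x + 113.4 y = 14659.95
Solving the 2×2 system: x ≈ -52.6, y ≈ 100.7 km.

x ≈ -52.6 km, y ≈ 100.7 km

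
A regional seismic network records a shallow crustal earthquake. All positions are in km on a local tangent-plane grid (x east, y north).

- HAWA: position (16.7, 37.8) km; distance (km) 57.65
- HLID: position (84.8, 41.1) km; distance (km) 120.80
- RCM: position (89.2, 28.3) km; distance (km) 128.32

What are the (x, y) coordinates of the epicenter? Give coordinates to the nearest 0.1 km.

Circle about each station: (x − 16.7)² + (y − 37.8)² = 57.65²; (x − 84.8)² + (y − 41.1)² = 120.80²; (x − 89.2)² + (y − 28.3)² = 128.32².
Subtracting the HAWA equation from the HLID and RCM equations removes the quadratic terms:
136.2 x + 6.6 y = -4096.60
145.0 x − 19.0 y = -6092.70
Solving the 2×2 system: x ≈ -33.3, y ≈ 66.5 km.

x ≈ -33.3 km, y ≈ 66.5 km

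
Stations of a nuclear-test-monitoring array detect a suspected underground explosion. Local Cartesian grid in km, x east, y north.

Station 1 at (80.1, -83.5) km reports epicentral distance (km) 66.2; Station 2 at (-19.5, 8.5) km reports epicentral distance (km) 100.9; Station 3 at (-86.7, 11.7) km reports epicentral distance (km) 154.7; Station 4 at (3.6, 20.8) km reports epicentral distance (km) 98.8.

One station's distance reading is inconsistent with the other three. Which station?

Station 1

Solve using three stations at a time. Using Station 2, Station 3, Station 4 (subtract circle equations pairwise → linear system) gives (x, y) ≈ (45.5, -68.6).
Distances from that point to each station vs reported:
  Station 1: calculated 37.7 vs reported 66.2 → residual 28.5 km
  Station 2: calculated 100.8 vs reported 100.9 → residual 0.1 km
  Station 3: calculated 154.7 vs reported 154.7 → residual 0.0 km
  Station 4: calculated 98.7 vs reported 98.8 → residual 0.1 km
Station 2, Station 3, Station 4 are mutually consistent (residuals ≈ 0); Station 1 is off by 28.5 km.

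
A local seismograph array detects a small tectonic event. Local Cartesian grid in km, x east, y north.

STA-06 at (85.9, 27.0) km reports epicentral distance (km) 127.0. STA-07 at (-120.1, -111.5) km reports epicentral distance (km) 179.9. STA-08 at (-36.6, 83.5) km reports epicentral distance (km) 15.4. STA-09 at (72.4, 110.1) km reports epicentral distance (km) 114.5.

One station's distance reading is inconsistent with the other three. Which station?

STA-07

Solve using three stations at a time. Using STA-06, STA-08, STA-09 (subtract circle equations pairwise → linear system) gives (x, y) ≈ (-34.2, 68.3).
Distances from that point to each station vs reported:
  STA-06: calculated 127.0 vs reported 127.0 → residual 0.0 km
  STA-07: calculated 199.3 vs reported 179.9 → residual 19.4 km
  STA-08: calculated 15.4 vs reported 15.4 → residual 0.0 km
  STA-09: calculated 114.5 vs reported 114.5 → residual 0.0 km
STA-06, STA-08, STA-09 are mutually consistent (residuals ≈ 0); STA-07 is off by 19.4 km.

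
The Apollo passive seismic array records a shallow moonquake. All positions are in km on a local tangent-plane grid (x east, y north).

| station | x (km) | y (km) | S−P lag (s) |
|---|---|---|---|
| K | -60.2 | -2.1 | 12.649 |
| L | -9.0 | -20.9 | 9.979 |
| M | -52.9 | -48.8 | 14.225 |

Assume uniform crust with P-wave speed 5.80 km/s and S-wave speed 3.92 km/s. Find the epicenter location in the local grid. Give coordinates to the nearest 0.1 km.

Distance from S−P lag: d = Δt · v_P v_S / (v_P − v_S) = Δt · (5.80·3.92)/(5.80−3.92) ≈ 12.0936·Δt.
So d_K = 152.97, d_L = 120.68, d_M = 172.03 km.
Circle about each station: (x + 60.2)² + (y + 2.1)² = 152.97²; (x + 9.0)² + (y + 20.9)² = 120.68²; (x + 52.9)² + (y + 48.8)² = 172.03².
Subtracting the K equation from the L and M equations removes the quadratic terms:
102.4 x − 37.6 y = 5725.52
14.6 x − 93.4 y = -4643.10
Solving the 2×2 system: x ≈ 78.7, y ≈ 62.0 km.
Check against K (with the unrounded x, y): √((x + 60.2)²+(y + 2.1)²) = 152.97 ≈ 152.97 km. ✓

(78.7, 62.0)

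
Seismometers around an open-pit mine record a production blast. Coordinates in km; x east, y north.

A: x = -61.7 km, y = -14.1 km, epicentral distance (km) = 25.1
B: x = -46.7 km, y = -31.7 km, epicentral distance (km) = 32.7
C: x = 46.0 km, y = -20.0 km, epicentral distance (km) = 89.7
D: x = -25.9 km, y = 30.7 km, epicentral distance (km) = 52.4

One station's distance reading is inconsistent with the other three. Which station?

D

Solve using three stations at a time. Using A, B, C (subtract circle equations pairwise → linear system) gives (x, y) ≈ (-41.3, 0.6).
Distances from that point to each station vs reported:
  A: calculated 25.1 vs reported 25.1 → residual 0.0 km
  B: calculated 32.7 vs reported 32.7 → residual 0.0 km
  C: calculated 89.7 vs reported 89.7 → residual 0.0 km
  D: calculated 33.9 vs reported 52.4 → residual 18.5 km
A, B, C are mutually consistent (residuals ≈ 0); D is off by 18.5 km.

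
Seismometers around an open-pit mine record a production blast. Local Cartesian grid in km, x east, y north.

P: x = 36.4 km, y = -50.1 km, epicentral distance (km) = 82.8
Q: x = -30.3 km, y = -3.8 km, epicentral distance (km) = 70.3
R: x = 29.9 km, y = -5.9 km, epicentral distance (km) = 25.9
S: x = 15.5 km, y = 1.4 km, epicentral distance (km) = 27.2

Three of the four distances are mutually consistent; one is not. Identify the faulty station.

P

Solve using three stations at a time. Using Q, R, S (subtract circle equations pairwise → linear system) gives (x, y) ≈ (36.1, 19.5).
Distances from that point to each station vs reported:
  P: calculated 69.6 vs reported 82.8 → residual 13.2 km
  Q: calculated 70.4 vs reported 70.3 → residual 0.1 km
  R: calculated 26.2 vs reported 25.9 → residual 0.3 km
  S: calculated 27.4 vs reported 27.2 → residual 0.2 km
Q, R, S are mutually consistent (residuals ≈ 0); P is off by 13.2 km.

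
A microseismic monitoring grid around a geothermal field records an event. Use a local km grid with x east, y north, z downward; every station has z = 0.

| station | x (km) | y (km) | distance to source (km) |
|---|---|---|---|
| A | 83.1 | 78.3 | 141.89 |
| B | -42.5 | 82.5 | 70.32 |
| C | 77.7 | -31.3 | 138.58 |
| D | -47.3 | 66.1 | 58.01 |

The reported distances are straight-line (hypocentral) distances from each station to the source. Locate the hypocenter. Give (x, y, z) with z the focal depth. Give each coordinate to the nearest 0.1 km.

(-42.0, 25.3, 40.9)

Each station gives a sphere (x−x_i)² + (y−y_i)² + z² = d_i² (stations at z=0).
Subtracting the A sphere from B and C: z² cancels, leaving linear equations in x and y:
-251.2 x + 8.4 y = 10763.87
-10.8 x − 219.2 y = -5091.16
Solving: x ≈ -42.004, y ≈ 25.296 km (keep extra digits for the depth step; rounded: -42.0, 25.3).
Then from the A sphere: z² = 141.89² − (x − 83.1)² − (y − 78.3)² with x = -42.004, y = 25.296, so z ≈ 40.894 ≈ 40.9 km.
Check against D (with the unrounded solution): distance 58.01 ≈ 58.01 km. ✓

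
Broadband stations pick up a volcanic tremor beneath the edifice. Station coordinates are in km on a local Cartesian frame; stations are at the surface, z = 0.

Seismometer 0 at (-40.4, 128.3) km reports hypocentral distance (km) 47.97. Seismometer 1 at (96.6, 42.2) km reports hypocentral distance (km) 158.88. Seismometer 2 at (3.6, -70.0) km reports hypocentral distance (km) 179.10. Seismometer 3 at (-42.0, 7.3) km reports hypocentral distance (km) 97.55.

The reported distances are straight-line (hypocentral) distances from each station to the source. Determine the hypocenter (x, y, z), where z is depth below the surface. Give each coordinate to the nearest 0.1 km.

Each station gives a sphere (x−x_i)² + (y−y_i)² + z² = d_i² (stations at z=0).
Subtracting the Seismometer 0 sphere from Seismometer 1 and Seismometer 2: z² cancels, leaving linear equations in x and y:
274.0 x − 172.2 y = -29922.38
88.0 x − 396.6 y = -42955.78
Solving: x ≈ -47.802, y ≈ 97.703 km (keep extra digits for the depth step; rounded: -47.8, 97.7).
Then from the Seismometer 0 sphere: z² = 47.97² − (x + 40.4)² − (y − 128.3)² with x = -47.802, y = 97.703, so z ≈ 36.196 ≈ 36.2 km.

(-47.8, 97.7, 36.2)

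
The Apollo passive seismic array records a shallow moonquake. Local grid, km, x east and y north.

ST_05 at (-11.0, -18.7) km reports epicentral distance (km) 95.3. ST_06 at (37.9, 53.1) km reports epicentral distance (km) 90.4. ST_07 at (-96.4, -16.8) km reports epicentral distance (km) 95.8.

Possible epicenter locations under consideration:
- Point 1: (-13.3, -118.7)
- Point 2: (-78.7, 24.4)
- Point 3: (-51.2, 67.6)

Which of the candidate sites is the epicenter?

For each candidate, compare |candidate − station| to the reported distance:
Point 1: residuals ST_05 4.7, ST_06 88.9, ST_07 35.7 → max 88.9 km
Point 2: residuals ST_05 15.0, ST_06 29.7, ST_07 51.0 → max 51.0 km
Point 3: residuals ST_05 0.1, ST_06 0.1, ST_07 0.1 → max 0.1 km
Only Point 3 has all residuals ≈ 0.

Point 3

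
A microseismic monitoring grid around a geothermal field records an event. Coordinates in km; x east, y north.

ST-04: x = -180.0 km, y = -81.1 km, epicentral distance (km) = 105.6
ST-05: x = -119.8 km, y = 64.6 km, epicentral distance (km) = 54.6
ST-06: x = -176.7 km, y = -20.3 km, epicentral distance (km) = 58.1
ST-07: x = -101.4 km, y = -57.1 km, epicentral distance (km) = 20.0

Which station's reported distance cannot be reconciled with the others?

ST-07

Solve using three stations at a time. Using ST-04, ST-05, ST-06 (subtract circle equations pairwise → linear system) gives (x, y) ≈ (-127.4, 10.5).
Distances from that point to each station vs reported:
  ST-04: calculated 105.6 vs reported 105.6 → residual 0.0 km
  ST-05: calculated 54.6 vs reported 54.6 → residual 0.0 km
  ST-06: calculated 58.1 vs reported 58.1 → residual 0.0 km
  ST-07: calculated 72.4 vs reported 20.0 → residual 52.4 km
ST-04, ST-05, ST-06 are mutually consistent (residuals ≈ 0); ST-07 is off by 52.4 km.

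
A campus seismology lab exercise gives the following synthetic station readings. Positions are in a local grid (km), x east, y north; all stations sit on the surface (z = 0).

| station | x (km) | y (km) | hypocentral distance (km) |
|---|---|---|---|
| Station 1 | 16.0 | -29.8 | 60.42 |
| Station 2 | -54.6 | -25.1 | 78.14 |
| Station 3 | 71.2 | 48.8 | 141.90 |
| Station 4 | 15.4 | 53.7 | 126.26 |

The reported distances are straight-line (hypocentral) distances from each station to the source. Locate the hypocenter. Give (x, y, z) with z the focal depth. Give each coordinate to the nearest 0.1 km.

(-4.2, -61.8, 47.1)

Each station gives a sphere (x−x_i)² + (y−y_i)² + z² = d_i² (stations at z=0).
Subtracting the Station 1 sphere from Station 2 and Station 3: z² cancels, leaving linear equations in x and y:
-141.2 x + 9.4 y = 11.85
110.4 x + 157.2 y = -10178.19
Solving: x ≈ -4.198, y ≈ -61.799 km (keep extra digits for the depth step; rounded: -4.2, -61.8).
Then from the Station 1 sphere: z² = 60.42² − (x − 16.0)² − (y + 29.8)² with x = -4.198, y = -61.799, so z ≈ 47.103 ≈ 47.1 km.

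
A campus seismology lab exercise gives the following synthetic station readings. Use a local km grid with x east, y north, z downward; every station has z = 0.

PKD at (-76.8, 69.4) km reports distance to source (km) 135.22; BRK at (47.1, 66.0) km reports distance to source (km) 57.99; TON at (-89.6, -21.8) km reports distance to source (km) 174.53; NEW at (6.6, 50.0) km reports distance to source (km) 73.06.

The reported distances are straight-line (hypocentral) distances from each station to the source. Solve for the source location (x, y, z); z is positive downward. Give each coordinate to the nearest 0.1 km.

(45.5, 72.5, 57.6)

Each station gives a sphere (x−x_i)² + (y−y_i)² + z² = d_i² (stations at z=0).
Subtracting the PKD sphere from BRK and TON: z² cancels, leaving linear equations in x and y:
247.8 x − 6.8 y = 10781.42
-25.6 x − 182.4 y = -14387.47
Solving: x ≈ 45.498, y ≈ 72.493 km (keep extra digits for the depth step; rounded: 45.5, 72.5).
Then from the PKD sphere: z² = 135.22² − (x + 76.8)² − (y − 69.4)² with x = 45.498, y = 72.493, so z ≈ 57.603 ≈ 57.6 km.
Check against NEW (with the unrounded solution): distance 73.06 ≈ 73.06 km. ✓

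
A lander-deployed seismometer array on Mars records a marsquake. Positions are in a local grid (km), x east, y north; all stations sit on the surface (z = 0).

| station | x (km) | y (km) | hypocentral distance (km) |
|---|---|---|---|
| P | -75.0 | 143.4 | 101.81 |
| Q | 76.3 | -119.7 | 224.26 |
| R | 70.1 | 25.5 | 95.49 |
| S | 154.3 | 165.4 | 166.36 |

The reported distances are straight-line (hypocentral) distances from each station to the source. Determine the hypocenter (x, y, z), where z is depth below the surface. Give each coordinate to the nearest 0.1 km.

(7.9, 91.9, 29.0)

Each station gives a sphere (x−x_i)² + (y−y_i)² + z² = d_i² (stations at z=0).
Subtracting the P sphere from Q and R: z² cancels, leaving linear equations in x and y:
302.6 x − 526.2 y = -45966.05
290.2 x − 235.8 y = -19377.36
Solving: x ≈ 7.897, y ≈ 91.896 km (keep extra digits for the depth step; rounded: 7.9, 91.9).
Then from the P sphere: z² = 101.81² − (x + 75.0)² − (y − 143.4)² with x = 7.897, y = 91.896, so z ≈ 28.995 ≈ 29.0 km.
Check against S (with the unrounded solution): distance 166.37 ≈ 166.36 km. ✓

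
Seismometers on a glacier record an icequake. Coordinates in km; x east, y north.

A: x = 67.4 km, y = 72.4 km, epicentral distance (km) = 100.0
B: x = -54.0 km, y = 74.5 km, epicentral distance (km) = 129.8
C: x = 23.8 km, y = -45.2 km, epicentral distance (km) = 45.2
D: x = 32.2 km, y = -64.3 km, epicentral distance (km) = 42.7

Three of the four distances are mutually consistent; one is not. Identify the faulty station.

Solve using three stations at a time. Using A, B, D (subtract circle equations pairwise → linear system) gives (x, y) ≈ (33.3, -21.6).
Distances from that point to each station vs reported:
  A: calculated 100.0 vs reported 100.0 → residual 0.0 km
  B: calculated 129.8 vs reported 129.8 → residual 0.0 km
  C: calculated 25.4 vs reported 45.2 → residual 19.8 km
  D: calculated 42.7 vs reported 42.7 → residual 0.0 km
A, B, D are mutually consistent (residuals ≈ 0); C is off by 19.8 km.

C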